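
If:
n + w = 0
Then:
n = -w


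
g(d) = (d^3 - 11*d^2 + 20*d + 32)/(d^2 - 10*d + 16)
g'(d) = (10 - 2*d)*(d^3 - 11*d^2 + 20*d + 32)/(d^2 - 10*d + 16)^2 + (3*d^2 - 22*d + 20)/(d^2 - 10*d + 16)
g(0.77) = 4.65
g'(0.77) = 4.97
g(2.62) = -8.06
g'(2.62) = 16.61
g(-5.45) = -5.64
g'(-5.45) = 1.11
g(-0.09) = 1.78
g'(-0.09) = 2.37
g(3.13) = -3.18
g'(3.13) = 5.70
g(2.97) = -4.22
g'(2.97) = 7.38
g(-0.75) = 0.43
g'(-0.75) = 1.79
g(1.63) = 16.85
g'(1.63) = 44.83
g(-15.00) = -15.65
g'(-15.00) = 1.02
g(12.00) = 10.40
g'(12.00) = 1.06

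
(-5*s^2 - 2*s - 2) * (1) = -5*s^2 - 2*s - 2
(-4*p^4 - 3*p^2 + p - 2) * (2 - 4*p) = 16*p^5 - 8*p^4 + 12*p^3 - 10*p^2 + 10*p - 4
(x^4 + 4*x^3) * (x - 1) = x^5 + 3*x^4 - 4*x^3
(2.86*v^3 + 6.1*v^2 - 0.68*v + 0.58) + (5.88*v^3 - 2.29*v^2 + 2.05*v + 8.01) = 8.74*v^3 + 3.81*v^2 + 1.37*v + 8.59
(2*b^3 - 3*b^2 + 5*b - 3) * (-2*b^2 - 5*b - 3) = -4*b^5 - 4*b^4 - b^3 - 10*b^2 + 9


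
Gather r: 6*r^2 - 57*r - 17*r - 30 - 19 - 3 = 6*r^2 - 74*r - 52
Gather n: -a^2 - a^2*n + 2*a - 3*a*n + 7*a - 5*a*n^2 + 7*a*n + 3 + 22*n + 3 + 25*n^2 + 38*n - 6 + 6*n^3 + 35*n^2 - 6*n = -a^2 + 9*a + 6*n^3 + n^2*(60 - 5*a) + n*(-a^2 + 4*a + 54)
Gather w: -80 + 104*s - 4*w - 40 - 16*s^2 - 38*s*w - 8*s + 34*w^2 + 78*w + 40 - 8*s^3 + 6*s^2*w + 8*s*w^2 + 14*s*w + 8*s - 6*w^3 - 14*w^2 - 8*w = -8*s^3 - 16*s^2 + 104*s - 6*w^3 + w^2*(8*s + 20) + w*(6*s^2 - 24*s + 66) - 80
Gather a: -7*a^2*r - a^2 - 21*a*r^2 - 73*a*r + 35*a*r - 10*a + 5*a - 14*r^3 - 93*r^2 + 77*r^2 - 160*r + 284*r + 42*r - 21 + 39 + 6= a^2*(-7*r - 1) + a*(-21*r^2 - 38*r - 5) - 14*r^3 - 16*r^2 + 166*r + 24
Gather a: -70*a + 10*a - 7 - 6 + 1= -60*a - 12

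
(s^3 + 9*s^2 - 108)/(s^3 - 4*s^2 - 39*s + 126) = (s + 6)/(s - 7)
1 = 1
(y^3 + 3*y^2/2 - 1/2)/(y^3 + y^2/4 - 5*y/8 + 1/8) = 4*(y + 1)/(4*y - 1)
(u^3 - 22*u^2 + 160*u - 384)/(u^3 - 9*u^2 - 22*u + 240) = (u - 8)/(u + 5)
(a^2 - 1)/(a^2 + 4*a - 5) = (a + 1)/(a + 5)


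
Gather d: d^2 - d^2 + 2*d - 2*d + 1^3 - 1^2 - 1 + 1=0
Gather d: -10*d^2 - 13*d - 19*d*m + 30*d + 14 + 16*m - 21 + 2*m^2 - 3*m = -10*d^2 + d*(17 - 19*m) + 2*m^2 + 13*m - 7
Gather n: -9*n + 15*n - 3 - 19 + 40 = 6*n + 18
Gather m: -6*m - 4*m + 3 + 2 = 5 - 10*m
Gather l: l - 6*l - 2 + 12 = 10 - 5*l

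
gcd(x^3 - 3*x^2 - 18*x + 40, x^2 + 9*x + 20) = x + 4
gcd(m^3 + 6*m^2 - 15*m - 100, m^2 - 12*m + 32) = m - 4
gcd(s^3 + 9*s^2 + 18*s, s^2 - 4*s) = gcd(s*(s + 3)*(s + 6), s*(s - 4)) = s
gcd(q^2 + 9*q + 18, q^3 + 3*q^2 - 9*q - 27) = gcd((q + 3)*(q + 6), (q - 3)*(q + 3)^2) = q + 3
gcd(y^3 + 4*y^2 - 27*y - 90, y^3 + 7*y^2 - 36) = y^2 + 9*y + 18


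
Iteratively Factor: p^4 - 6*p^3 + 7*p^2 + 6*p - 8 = (p - 1)*(p^3 - 5*p^2 + 2*p + 8) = (p - 2)*(p - 1)*(p^2 - 3*p - 4) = (p - 2)*(p - 1)*(p + 1)*(p - 4)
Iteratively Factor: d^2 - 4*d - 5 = (d - 5)*(d + 1)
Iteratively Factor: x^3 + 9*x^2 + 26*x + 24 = (x + 3)*(x^2 + 6*x + 8) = (x + 3)*(x + 4)*(x + 2)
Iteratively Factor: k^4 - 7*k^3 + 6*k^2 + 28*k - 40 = (k - 2)*(k^3 - 5*k^2 - 4*k + 20) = (k - 5)*(k - 2)*(k^2 - 4) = (k - 5)*(k - 2)*(k + 2)*(k - 2)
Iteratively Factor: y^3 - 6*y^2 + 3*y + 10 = (y + 1)*(y^2 - 7*y + 10) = (y - 5)*(y + 1)*(y - 2)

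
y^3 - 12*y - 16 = (y - 4)*(y + 2)^2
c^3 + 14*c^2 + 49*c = c*(c + 7)^2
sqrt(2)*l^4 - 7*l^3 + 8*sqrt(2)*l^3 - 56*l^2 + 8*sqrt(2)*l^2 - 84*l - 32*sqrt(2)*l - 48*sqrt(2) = (l + 2)*(l + 6)*(l - 4*sqrt(2))*(sqrt(2)*l + 1)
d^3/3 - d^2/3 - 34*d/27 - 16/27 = (d/3 + 1/3)*(d - 8/3)*(d + 2/3)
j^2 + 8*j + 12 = (j + 2)*(j + 6)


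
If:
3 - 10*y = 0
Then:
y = 3/10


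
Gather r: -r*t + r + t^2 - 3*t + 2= r*(1 - t) + t^2 - 3*t + 2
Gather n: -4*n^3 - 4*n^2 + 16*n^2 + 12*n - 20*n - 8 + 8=-4*n^3 + 12*n^2 - 8*n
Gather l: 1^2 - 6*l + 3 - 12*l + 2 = 6 - 18*l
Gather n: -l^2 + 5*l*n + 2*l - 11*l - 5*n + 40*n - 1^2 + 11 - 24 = -l^2 - 9*l + n*(5*l + 35) - 14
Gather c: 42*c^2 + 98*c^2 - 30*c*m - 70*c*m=140*c^2 - 100*c*m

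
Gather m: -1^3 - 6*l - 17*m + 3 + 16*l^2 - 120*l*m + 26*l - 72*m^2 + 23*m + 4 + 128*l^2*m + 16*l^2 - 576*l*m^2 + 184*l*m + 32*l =32*l^2 + 52*l + m^2*(-576*l - 72) + m*(128*l^2 + 64*l + 6) + 6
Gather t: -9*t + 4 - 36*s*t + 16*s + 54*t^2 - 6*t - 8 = 16*s + 54*t^2 + t*(-36*s - 15) - 4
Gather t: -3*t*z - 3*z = -3*t*z - 3*z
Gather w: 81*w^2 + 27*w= 81*w^2 + 27*w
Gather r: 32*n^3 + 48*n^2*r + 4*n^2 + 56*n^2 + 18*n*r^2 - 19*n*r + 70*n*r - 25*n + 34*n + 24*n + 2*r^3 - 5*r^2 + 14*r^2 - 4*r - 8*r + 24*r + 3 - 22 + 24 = 32*n^3 + 60*n^2 + 33*n + 2*r^3 + r^2*(18*n + 9) + r*(48*n^2 + 51*n + 12) + 5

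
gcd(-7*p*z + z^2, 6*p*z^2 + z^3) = z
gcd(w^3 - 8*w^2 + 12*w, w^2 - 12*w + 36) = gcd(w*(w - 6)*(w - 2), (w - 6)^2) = w - 6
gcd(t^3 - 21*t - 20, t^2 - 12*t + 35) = t - 5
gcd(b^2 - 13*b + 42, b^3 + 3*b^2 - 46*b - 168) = b - 7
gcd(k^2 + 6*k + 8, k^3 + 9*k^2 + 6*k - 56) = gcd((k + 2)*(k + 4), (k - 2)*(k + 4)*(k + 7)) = k + 4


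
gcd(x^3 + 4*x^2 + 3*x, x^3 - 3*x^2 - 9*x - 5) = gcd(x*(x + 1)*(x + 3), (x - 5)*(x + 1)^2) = x + 1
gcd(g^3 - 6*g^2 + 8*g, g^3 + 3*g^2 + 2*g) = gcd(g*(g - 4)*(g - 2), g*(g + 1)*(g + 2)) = g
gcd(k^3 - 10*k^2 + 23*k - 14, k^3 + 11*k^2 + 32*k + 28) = 1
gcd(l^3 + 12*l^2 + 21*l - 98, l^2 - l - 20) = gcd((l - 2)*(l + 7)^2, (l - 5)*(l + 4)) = 1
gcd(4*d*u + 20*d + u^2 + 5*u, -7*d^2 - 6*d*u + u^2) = 1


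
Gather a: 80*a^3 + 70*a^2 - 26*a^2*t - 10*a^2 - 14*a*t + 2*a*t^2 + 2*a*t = 80*a^3 + a^2*(60 - 26*t) + a*(2*t^2 - 12*t)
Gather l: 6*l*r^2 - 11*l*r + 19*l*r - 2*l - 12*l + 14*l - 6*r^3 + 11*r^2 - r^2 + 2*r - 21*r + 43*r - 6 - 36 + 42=l*(6*r^2 + 8*r) - 6*r^3 + 10*r^2 + 24*r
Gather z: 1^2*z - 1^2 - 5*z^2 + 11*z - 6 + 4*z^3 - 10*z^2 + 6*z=4*z^3 - 15*z^2 + 18*z - 7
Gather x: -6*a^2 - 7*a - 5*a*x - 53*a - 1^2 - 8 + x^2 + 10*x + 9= -6*a^2 - 60*a + x^2 + x*(10 - 5*a)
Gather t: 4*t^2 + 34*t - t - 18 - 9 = 4*t^2 + 33*t - 27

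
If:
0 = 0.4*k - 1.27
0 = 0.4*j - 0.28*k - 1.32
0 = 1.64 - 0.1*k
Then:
No Solution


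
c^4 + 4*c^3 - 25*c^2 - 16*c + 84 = (c - 3)*(c - 2)*(c + 2)*(c + 7)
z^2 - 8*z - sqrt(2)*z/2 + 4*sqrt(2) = (z - 8)*(z - sqrt(2)/2)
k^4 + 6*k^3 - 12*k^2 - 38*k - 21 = (k - 3)*(k + 1)^2*(k + 7)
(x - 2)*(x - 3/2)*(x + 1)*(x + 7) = x^4 + 9*x^3/2 - 18*x^2 - x/2 + 21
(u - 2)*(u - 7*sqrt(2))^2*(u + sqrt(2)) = u^4 - 13*sqrt(2)*u^3 - 2*u^3 + 26*sqrt(2)*u^2 + 70*u^2 - 140*u + 98*sqrt(2)*u - 196*sqrt(2)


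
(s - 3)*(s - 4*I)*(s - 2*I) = s^3 - 3*s^2 - 6*I*s^2 - 8*s + 18*I*s + 24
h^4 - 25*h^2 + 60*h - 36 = (h - 3)*(h - 2)*(h - 1)*(h + 6)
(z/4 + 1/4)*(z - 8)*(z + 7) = z^3/4 - 57*z/4 - 14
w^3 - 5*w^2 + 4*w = w*(w - 4)*(w - 1)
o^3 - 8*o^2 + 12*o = o*(o - 6)*(o - 2)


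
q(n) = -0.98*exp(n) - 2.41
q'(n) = -0.98*exp(n)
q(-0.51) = -3.00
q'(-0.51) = -0.59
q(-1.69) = -2.59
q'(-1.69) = -0.18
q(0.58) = -4.16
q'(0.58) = -1.75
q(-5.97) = -2.41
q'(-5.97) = -0.00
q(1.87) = -8.77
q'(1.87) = -6.36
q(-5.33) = -2.41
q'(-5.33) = -0.00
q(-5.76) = -2.41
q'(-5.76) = -0.00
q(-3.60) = -2.44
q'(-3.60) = -0.03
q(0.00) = -3.39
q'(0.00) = -0.98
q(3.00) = -22.09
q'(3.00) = -19.68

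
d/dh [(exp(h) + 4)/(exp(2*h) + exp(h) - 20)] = (-(exp(h) + 4)*(2*exp(h) + 1) + exp(2*h) + exp(h) - 20)*exp(h)/(exp(2*h) + exp(h) - 20)^2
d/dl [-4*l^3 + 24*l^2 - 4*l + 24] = -12*l^2 + 48*l - 4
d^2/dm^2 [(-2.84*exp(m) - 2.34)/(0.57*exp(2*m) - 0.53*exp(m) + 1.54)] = (-0.922716000000001*exp(4*m) - 3.899028*exp(3*m) + 17.078454*exp(2*m) + 5.240894*exp(m) - 8.645252)*exp(m)/(0.185193*exp(6*m) - 0.516591*exp(5*m) + 1.981377*exp(4*m) - 2.940281*exp(3*m) + 5.353194*exp(2*m) - 3.770844*exp(m) + 3.652264)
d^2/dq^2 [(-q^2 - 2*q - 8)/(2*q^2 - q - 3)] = 2*(-10*q^3 - 114*q^2 + 12*q - 59)/(8*q^6 - 12*q^5 - 30*q^4 + 35*q^3 + 45*q^2 - 27*q - 27)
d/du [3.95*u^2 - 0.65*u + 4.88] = 7.9*u - 0.65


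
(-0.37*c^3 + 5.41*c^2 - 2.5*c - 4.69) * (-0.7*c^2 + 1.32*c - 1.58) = 0.259*c^5 - 4.2754*c^4 + 9.4758*c^3 - 8.5648*c^2 - 2.2408*c + 7.4102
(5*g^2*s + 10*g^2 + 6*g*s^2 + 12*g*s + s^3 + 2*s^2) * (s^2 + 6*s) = 5*g^2*s^3 + 40*g^2*s^2 + 60*g^2*s + 6*g*s^4 + 48*g*s^3 + 72*g*s^2 + s^5 + 8*s^4 + 12*s^3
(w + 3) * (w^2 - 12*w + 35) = w^3 - 9*w^2 - w + 105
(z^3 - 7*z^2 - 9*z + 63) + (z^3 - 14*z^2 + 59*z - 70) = 2*z^3 - 21*z^2 + 50*z - 7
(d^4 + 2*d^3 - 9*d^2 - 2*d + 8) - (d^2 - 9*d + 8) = d^4 + 2*d^3 - 10*d^2 + 7*d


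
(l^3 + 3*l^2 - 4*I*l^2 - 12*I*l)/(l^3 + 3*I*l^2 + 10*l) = (l^2 + l*(3 - 4*I) - 12*I)/(l^2 + 3*I*l + 10)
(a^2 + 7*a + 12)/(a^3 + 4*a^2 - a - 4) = (a + 3)/(a^2 - 1)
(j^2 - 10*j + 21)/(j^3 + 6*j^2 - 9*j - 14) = (j^2 - 10*j + 21)/(j^3 + 6*j^2 - 9*j - 14)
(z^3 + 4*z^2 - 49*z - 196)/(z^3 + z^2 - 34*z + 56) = (z^2 - 3*z - 28)/(z^2 - 6*z + 8)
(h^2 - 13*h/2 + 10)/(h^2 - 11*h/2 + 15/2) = (h - 4)/(h - 3)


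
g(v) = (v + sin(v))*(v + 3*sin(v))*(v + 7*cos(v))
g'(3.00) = 24.31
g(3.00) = -42.26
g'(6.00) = 498.39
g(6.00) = 375.63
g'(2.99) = 23.49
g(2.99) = -42.50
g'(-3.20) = -58.18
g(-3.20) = -96.82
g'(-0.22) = -21.84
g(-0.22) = 2.53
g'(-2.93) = -30.94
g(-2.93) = -109.26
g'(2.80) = 4.86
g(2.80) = -45.28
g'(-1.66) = 112.53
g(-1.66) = -28.19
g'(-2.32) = 72.09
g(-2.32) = -97.71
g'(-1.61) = 108.80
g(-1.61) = -22.65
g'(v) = (1 - 7*sin(v))*(v + sin(v))*(v + 3*sin(v)) + (v + sin(v))*(v + 7*cos(v))*(3*cos(v) + 1) + (v + 3*sin(v))*(v + 7*cos(v))*(cos(v) + 1)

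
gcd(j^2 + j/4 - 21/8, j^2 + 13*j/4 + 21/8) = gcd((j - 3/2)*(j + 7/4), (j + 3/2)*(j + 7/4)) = j + 7/4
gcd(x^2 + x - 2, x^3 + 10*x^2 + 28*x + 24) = x + 2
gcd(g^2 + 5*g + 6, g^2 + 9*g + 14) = g + 2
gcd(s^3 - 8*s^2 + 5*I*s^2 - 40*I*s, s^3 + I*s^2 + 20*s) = s^2 + 5*I*s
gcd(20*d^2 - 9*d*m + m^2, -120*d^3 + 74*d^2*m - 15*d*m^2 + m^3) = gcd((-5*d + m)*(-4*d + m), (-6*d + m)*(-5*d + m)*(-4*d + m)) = 20*d^2 - 9*d*m + m^2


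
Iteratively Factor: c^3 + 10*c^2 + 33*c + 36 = (c + 4)*(c^2 + 6*c + 9) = (c + 3)*(c + 4)*(c + 3)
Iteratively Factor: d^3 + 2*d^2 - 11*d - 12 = (d - 3)*(d^2 + 5*d + 4) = (d - 3)*(d + 4)*(d + 1)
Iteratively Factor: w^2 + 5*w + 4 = (w + 4)*(w + 1)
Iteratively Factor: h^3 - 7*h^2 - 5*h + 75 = (h + 3)*(h^2 - 10*h + 25) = (h - 5)*(h + 3)*(h - 5)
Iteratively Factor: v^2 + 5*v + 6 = (v + 3)*(v + 2)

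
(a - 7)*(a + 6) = a^2 - a - 42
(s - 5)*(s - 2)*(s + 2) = s^3 - 5*s^2 - 4*s + 20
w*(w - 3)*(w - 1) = w^3 - 4*w^2 + 3*w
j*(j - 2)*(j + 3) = j^3 + j^2 - 6*j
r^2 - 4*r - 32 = (r - 8)*(r + 4)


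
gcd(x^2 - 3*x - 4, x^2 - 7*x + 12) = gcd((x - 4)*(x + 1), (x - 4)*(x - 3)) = x - 4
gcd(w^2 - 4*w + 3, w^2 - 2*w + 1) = w - 1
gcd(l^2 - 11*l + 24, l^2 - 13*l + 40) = l - 8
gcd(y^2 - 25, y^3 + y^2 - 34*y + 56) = 1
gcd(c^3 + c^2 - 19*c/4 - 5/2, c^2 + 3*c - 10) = c - 2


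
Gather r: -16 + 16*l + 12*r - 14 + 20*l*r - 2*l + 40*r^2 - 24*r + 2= 14*l + 40*r^2 + r*(20*l - 12) - 28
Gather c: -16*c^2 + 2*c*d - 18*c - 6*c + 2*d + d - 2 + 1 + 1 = -16*c^2 + c*(2*d - 24) + 3*d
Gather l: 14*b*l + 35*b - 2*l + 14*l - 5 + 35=35*b + l*(14*b + 12) + 30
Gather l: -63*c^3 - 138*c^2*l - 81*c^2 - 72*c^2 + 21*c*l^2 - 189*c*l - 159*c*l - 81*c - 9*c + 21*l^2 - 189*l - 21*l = -63*c^3 - 153*c^2 - 90*c + l^2*(21*c + 21) + l*(-138*c^2 - 348*c - 210)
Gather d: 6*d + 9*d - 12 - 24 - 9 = 15*d - 45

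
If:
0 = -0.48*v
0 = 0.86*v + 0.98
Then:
No Solution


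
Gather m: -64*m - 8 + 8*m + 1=-56*m - 7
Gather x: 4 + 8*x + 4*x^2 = 4*x^2 + 8*x + 4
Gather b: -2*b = -2*b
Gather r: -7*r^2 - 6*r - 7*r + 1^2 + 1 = -7*r^2 - 13*r + 2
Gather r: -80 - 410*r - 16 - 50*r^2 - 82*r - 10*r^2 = -60*r^2 - 492*r - 96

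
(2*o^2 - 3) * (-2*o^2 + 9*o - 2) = -4*o^4 + 18*o^3 + 2*o^2 - 27*o + 6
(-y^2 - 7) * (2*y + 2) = -2*y^3 - 2*y^2 - 14*y - 14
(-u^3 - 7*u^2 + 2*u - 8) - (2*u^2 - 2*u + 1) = -u^3 - 9*u^2 + 4*u - 9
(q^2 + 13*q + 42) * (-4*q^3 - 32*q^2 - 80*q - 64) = -4*q^5 - 84*q^4 - 664*q^3 - 2448*q^2 - 4192*q - 2688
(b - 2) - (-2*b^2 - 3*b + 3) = 2*b^2 + 4*b - 5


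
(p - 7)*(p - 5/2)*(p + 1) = p^3 - 17*p^2/2 + 8*p + 35/2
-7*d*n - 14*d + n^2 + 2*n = (-7*d + n)*(n + 2)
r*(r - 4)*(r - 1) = r^3 - 5*r^2 + 4*r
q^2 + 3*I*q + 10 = (q - 2*I)*(q + 5*I)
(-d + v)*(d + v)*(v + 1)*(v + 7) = -d^2*v^2 - 8*d^2*v - 7*d^2 + v^4 + 8*v^3 + 7*v^2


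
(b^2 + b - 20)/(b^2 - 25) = (b - 4)/(b - 5)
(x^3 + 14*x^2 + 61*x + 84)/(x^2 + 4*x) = x + 10 + 21/x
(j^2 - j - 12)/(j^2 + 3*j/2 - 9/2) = 2*(j - 4)/(2*j - 3)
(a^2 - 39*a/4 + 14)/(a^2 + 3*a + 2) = (a^2 - 39*a/4 + 14)/(a^2 + 3*a + 2)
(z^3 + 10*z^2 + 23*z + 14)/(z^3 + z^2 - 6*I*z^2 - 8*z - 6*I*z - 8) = (z^2 + 9*z + 14)/(z^2 - 6*I*z - 8)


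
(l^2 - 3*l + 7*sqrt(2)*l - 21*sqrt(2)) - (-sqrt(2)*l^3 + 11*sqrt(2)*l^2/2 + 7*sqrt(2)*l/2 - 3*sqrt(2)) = sqrt(2)*l^3 - 11*sqrt(2)*l^2/2 + l^2 - 3*l + 7*sqrt(2)*l/2 - 18*sqrt(2)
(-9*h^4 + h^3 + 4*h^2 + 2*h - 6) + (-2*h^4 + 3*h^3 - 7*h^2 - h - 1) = -11*h^4 + 4*h^3 - 3*h^2 + h - 7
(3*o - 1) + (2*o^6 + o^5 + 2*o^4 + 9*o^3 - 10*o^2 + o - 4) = 2*o^6 + o^5 + 2*o^4 + 9*o^3 - 10*o^2 + 4*o - 5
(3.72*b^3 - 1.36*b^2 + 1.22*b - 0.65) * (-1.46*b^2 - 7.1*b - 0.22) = -5.4312*b^5 - 24.4264*b^4 + 7.0564*b^3 - 7.4138*b^2 + 4.3466*b + 0.143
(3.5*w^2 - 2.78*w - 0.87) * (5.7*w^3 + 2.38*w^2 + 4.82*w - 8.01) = 19.95*w^5 - 7.516*w^4 + 5.2946*w^3 - 43.5052*w^2 + 18.0744*w + 6.9687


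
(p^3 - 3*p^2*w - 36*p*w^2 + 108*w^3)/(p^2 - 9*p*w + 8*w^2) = (p^3 - 3*p^2*w - 36*p*w^2 + 108*w^3)/(p^2 - 9*p*w + 8*w^2)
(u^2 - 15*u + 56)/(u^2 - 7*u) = (u - 8)/u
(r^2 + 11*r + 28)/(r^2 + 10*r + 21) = (r + 4)/(r + 3)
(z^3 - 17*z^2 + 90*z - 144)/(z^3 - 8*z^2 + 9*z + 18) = (z - 8)/(z + 1)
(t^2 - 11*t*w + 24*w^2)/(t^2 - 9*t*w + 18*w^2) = (t - 8*w)/(t - 6*w)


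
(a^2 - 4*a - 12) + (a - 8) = a^2 - 3*a - 20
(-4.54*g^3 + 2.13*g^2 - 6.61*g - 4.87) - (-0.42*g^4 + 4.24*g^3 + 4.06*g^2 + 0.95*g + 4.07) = 0.42*g^4 - 8.78*g^3 - 1.93*g^2 - 7.56*g - 8.94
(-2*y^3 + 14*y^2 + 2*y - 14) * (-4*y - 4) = 8*y^4 - 48*y^3 - 64*y^2 + 48*y + 56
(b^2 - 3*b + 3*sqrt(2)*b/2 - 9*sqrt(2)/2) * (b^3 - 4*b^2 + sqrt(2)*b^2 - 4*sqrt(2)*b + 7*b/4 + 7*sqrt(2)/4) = b^5 - 7*b^4 + 5*sqrt(2)*b^4/2 - 35*sqrt(2)*b^3/2 + 67*b^3/4 - 105*b^2/4 + 275*sqrt(2)*b^2/8 - 105*sqrt(2)*b/8 + 165*b/4 - 63/4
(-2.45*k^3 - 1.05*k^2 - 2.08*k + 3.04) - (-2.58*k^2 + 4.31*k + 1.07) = -2.45*k^3 + 1.53*k^2 - 6.39*k + 1.97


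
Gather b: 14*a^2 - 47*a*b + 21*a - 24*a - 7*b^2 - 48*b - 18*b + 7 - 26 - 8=14*a^2 - 3*a - 7*b^2 + b*(-47*a - 66) - 27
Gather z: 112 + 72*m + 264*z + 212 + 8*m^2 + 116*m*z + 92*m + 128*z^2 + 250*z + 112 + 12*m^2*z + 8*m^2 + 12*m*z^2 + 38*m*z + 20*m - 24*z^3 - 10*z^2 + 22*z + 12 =16*m^2 + 184*m - 24*z^3 + z^2*(12*m + 118) + z*(12*m^2 + 154*m + 536) + 448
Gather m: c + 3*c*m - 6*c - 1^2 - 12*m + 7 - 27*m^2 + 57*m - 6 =-5*c - 27*m^2 + m*(3*c + 45)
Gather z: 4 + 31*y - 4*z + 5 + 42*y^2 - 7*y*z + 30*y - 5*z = 42*y^2 + 61*y + z*(-7*y - 9) + 9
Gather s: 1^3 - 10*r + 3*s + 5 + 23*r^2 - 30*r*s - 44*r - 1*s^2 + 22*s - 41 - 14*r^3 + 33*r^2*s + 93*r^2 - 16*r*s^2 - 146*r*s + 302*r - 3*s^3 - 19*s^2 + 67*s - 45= -14*r^3 + 116*r^2 + 248*r - 3*s^3 + s^2*(-16*r - 20) + s*(33*r^2 - 176*r + 92) - 80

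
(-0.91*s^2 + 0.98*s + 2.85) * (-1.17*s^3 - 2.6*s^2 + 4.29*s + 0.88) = 1.0647*s^5 + 1.2194*s^4 - 9.7864*s^3 - 4.0066*s^2 + 13.0889*s + 2.508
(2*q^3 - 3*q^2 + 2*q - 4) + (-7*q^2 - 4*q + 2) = 2*q^3 - 10*q^2 - 2*q - 2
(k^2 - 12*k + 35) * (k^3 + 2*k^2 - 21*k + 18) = k^5 - 10*k^4 - 10*k^3 + 340*k^2 - 951*k + 630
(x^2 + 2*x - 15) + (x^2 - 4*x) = 2*x^2 - 2*x - 15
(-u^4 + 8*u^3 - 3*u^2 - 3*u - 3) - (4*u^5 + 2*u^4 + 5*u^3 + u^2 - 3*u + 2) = -4*u^5 - 3*u^4 + 3*u^3 - 4*u^2 - 5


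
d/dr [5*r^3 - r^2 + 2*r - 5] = 15*r^2 - 2*r + 2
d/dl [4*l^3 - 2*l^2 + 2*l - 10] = 12*l^2 - 4*l + 2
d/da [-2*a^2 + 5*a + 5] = 5 - 4*a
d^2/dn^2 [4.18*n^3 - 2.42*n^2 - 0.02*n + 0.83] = 25.08*n - 4.84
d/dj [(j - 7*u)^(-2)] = -2/(j - 7*u)^3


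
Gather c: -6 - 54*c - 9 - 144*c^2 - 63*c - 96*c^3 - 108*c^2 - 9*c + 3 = -96*c^3 - 252*c^2 - 126*c - 12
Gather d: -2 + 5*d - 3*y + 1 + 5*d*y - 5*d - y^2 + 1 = 5*d*y - y^2 - 3*y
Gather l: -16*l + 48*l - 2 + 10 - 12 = 32*l - 4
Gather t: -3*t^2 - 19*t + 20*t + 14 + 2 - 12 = -3*t^2 + t + 4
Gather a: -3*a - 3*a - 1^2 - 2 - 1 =-6*a - 4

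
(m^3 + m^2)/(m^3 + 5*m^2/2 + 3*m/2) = 2*m/(2*m + 3)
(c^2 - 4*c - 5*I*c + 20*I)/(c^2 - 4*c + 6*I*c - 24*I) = (c - 5*I)/(c + 6*I)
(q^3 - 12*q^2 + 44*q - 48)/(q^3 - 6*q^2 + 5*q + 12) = (q^2 - 8*q + 12)/(q^2 - 2*q - 3)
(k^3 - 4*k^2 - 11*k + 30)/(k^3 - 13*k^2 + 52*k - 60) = (k + 3)/(k - 6)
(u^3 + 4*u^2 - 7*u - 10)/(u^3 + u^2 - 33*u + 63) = (u^3 + 4*u^2 - 7*u - 10)/(u^3 + u^2 - 33*u + 63)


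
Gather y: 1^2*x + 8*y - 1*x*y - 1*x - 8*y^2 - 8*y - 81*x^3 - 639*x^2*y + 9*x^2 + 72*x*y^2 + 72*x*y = -81*x^3 + 9*x^2 + y^2*(72*x - 8) + y*(-639*x^2 + 71*x)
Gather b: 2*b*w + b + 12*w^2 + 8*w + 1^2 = b*(2*w + 1) + 12*w^2 + 8*w + 1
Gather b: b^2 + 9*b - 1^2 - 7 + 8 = b^2 + 9*b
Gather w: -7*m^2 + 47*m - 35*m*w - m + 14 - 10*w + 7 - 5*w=-7*m^2 + 46*m + w*(-35*m - 15) + 21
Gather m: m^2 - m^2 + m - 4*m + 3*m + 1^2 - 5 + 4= 0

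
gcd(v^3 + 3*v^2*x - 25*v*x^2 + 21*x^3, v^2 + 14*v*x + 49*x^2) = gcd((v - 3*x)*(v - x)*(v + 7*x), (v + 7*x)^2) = v + 7*x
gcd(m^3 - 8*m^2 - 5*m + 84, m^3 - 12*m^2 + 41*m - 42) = m - 7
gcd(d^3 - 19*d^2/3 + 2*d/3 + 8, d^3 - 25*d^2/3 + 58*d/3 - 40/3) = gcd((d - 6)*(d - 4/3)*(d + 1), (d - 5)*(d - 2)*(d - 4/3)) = d - 4/3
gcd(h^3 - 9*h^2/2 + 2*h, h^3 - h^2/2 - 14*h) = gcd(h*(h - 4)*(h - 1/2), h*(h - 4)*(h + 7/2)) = h^2 - 4*h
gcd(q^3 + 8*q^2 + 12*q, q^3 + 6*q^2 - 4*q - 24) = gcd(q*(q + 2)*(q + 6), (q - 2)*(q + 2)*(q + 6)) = q^2 + 8*q + 12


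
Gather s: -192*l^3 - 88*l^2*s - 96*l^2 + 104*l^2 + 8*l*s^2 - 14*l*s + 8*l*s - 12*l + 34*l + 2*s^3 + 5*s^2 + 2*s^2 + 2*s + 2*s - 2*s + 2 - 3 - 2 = -192*l^3 + 8*l^2 + 22*l + 2*s^3 + s^2*(8*l + 7) + s*(-88*l^2 - 6*l + 2) - 3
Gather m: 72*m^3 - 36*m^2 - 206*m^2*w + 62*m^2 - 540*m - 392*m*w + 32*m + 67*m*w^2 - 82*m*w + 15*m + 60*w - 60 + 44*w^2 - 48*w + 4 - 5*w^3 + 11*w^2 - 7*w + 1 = 72*m^3 + m^2*(26 - 206*w) + m*(67*w^2 - 474*w - 493) - 5*w^3 + 55*w^2 + 5*w - 55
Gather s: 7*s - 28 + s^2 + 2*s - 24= s^2 + 9*s - 52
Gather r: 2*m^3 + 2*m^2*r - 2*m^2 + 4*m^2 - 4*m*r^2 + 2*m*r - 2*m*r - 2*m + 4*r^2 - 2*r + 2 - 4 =2*m^3 + 2*m^2 - 2*m + r^2*(4 - 4*m) + r*(2*m^2 - 2) - 2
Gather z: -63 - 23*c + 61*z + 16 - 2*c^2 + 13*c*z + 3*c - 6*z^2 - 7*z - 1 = -2*c^2 - 20*c - 6*z^2 + z*(13*c + 54) - 48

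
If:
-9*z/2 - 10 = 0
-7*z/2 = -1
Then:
No Solution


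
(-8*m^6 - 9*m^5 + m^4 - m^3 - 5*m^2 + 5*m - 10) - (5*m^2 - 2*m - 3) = -8*m^6 - 9*m^5 + m^4 - m^3 - 10*m^2 + 7*m - 7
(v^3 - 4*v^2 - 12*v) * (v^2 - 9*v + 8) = v^5 - 13*v^4 + 32*v^3 + 76*v^2 - 96*v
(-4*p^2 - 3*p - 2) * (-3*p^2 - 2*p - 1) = 12*p^4 + 17*p^3 + 16*p^2 + 7*p + 2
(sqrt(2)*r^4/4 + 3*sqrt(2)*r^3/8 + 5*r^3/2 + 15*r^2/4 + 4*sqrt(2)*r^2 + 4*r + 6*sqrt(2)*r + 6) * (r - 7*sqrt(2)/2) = sqrt(2)*r^5/4 + 3*sqrt(2)*r^4/8 + 3*r^4/4 - 19*sqrt(2)*r^3/4 + 9*r^3/8 - 24*r^2 - 57*sqrt(2)*r^2/8 - 36*r - 14*sqrt(2)*r - 21*sqrt(2)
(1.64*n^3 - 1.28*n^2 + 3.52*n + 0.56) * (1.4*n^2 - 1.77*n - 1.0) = 2.296*n^5 - 4.6948*n^4 + 5.5536*n^3 - 4.1664*n^2 - 4.5112*n - 0.56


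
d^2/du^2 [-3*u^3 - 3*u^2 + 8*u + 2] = -18*u - 6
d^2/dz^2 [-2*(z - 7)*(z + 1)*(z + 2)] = 16 - 12*z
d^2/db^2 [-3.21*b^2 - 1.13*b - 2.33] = -6.42000000000000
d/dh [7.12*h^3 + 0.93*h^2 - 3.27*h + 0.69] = 21.36*h^2 + 1.86*h - 3.27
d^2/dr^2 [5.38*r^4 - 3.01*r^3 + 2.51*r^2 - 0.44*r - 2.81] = 64.56*r^2 - 18.06*r + 5.02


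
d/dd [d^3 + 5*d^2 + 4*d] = 3*d^2 + 10*d + 4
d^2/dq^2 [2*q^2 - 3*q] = 4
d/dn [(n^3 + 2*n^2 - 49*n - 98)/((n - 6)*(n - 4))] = (n^4 - 20*n^3 + 101*n^2 + 292*n - 2156)/(n^4 - 20*n^3 + 148*n^2 - 480*n + 576)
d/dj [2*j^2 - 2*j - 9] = 4*j - 2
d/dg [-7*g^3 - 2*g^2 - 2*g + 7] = -21*g^2 - 4*g - 2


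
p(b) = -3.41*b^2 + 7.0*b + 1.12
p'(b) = 7.0 - 6.82*b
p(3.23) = -11.85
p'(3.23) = -15.03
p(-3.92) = -78.72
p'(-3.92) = 33.73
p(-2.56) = -39.15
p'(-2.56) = 24.46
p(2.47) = -2.39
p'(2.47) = -9.85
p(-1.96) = -25.70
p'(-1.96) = 20.37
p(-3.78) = -74.06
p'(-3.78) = 32.78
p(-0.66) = -4.99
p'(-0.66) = 11.50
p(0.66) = 4.25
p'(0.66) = 2.50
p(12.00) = -405.92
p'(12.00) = -74.84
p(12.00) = -405.92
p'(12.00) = -74.84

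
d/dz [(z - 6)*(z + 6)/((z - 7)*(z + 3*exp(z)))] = (2*z*(z - 7)*(z + 3*exp(z)) - (z - 7)*(z - 6)*(z + 6)*(3*exp(z) + 1) - (z - 6)*(z + 6)*(z + 3*exp(z)))/((z - 7)^2*(z + 3*exp(z))^2)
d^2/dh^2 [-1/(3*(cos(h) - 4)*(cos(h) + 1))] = (4*sin(h)^4/3 - 9*sin(h)^2 - cos(h)/4 - 3*cos(3*h)/4 - 1)/((cos(h) - 4)^3*(cos(h) + 1)^3)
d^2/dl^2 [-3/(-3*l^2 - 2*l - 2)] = 6*(-9*l^2 - 6*l + 4*(3*l + 1)^2 - 6)/(3*l^2 + 2*l + 2)^3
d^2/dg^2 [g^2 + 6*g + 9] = 2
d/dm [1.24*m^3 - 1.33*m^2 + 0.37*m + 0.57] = 3.72*m^2 - 2.66*m + 0.37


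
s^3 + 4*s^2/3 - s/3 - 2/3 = (s - 2/3)*(s + 1)^2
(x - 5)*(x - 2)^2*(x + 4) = x^4 - 5*x^3 - 12*x^2 + 76*x - 80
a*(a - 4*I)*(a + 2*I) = a^3 - 2*I*a^2 + 8*a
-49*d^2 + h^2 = (-7*d + h)*(7*d + h)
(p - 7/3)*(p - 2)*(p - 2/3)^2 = p^4 - 17*p^3/3 + 98*p^2/9 - 220*p/27 + 56/27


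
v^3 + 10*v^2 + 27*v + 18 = (v + 1)*(v + 3)*(v + 6)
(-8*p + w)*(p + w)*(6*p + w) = -48*p^3 - 50*p^2*w - p*w^2 + w^3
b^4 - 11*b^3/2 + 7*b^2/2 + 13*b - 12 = (b - 4)*(b - 2)*(b - 1)*(b + 3/2)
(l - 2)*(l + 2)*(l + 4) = l^3 + 4*l^2 - 4*l - 16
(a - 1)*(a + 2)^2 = a^3 + 3*a^2 - 4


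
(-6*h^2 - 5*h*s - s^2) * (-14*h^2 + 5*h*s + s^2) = 84*h^4 + 40*h^3*s - 17*h^2*s^2 - 10*h*s^3 - s^4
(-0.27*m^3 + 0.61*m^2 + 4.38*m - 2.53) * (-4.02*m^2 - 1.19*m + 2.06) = 1.0854*m^5 - 2.1309*m^4 - 18.8897*m^3 + 6.215*m^2 + 12.0335*m - 5.2118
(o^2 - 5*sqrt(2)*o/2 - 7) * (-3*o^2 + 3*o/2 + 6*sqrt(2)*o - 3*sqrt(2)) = -3*o^4 + 3*o^3/2 + 27*sqrt(2)*o^3/2 - 27*sqrt(2)*o^2/4 - 9*o^2 - 42*sqrt(2)*o + 9*o/2 + 21*sqrt(2)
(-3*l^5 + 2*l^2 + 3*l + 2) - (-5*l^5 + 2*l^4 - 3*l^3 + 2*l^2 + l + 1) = 2*l^5 - 2*l^4 + 3*l^3 + 2*l + 1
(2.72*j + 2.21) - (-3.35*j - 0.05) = 6.07*j + 2.26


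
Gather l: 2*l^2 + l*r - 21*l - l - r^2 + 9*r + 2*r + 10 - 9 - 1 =2*l^2 + l*(r - 22) - r^2 + 11*r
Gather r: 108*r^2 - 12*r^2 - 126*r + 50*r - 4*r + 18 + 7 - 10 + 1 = 96*r^2 - 80*r + 16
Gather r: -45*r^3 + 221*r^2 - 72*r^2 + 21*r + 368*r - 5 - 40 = -45*r^3 + 149*r^2 + 389*r - 45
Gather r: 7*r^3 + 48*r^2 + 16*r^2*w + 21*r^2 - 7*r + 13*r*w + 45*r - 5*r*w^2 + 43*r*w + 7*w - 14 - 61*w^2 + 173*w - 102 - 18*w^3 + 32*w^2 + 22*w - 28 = 7*r^3 + r^2*(16*w + 69) + r*(-5*w^2 + 56*w + 38) - 18*w^3 - 29*w^2 + 202*w - 144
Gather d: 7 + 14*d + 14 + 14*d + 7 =28*d + 28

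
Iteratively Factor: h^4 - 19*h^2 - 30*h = (h + 2)*(h^3 - 2*h^2 - 15*h) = (h - 5)*(h + 2)*(h^2 + 3*h) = (h - 5)*(h + 2)*(h + 3)*(h)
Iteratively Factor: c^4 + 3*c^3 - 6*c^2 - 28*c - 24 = (c + 2)*(c^3 + c^2 - 8*c - 12) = (c - 3)*(c + 2)*(c^2 + 4*c + 4) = (c - 3)*(c + 2)^2*(c + 2)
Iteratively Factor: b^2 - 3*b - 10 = (b - 5)*(b + 2)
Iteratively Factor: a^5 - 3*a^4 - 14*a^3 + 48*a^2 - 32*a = (a)*(a^4 - 3*a^3 - 14*a^2 + 48*a - 32) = a*(a - 2)*(a^3 - a^2 - 16*a + 16) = a*(a - 4)*(a - 2)*(a^2 + 3*a - 4) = a*(a - 4)*(a - 2)*(a - 1)*(a + 4)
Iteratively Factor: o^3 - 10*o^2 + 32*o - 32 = (o - 4)*(o^2 - 6*o + 8) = (o - 4)*(o - 2)*(o - 4)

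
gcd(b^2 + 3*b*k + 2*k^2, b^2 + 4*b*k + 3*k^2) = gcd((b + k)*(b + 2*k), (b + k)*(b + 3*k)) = b + k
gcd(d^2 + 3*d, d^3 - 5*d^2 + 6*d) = d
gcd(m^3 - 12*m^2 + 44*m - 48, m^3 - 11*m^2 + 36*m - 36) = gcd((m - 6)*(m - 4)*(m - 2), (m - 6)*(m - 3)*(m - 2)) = m^2 - 8*m + 12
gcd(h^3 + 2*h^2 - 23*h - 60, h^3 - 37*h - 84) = h^2 + 7*h + 12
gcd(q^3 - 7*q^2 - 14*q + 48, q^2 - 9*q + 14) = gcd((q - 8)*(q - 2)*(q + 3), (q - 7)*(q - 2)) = q - 2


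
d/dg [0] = 0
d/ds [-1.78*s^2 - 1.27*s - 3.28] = -3.56*s - 1.27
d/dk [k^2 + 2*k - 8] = 2*k + 2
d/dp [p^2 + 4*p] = 2*p + 4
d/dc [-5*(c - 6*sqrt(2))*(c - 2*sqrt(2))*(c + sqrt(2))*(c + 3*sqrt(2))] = -20*c^3 + 60*sqrt(2)*c^2 + 340*c - 240*sqrt(2)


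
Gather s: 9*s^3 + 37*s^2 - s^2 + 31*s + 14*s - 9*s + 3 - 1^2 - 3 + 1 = 9*s^3 + 36*s^2 + 36*s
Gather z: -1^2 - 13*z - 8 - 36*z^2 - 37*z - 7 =-36*z^2 - 50*z - 16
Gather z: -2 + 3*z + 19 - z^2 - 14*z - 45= -z^2 - 11*z - 28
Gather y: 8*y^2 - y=8*y^2 - y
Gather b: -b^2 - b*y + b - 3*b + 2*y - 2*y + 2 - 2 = -b^2 + b*(-y - 2)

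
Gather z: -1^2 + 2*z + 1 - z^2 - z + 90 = -z^2 + z + 90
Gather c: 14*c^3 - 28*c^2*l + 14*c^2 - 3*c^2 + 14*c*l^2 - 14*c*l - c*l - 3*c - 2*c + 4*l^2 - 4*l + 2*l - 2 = 14*c^3 + c^2*(11 - 28*l) + c*(14*l^2 - 15*l - 5) + 4*l^2 - 2*l - 2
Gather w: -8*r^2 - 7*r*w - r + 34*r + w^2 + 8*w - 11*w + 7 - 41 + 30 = -8*r^2 + 33*r + w^2 + w*(-7*r - 3) - 4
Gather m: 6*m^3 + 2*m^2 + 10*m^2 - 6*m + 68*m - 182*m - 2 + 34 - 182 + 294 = 6*m^3 + 12*m^2 - 120*m + 144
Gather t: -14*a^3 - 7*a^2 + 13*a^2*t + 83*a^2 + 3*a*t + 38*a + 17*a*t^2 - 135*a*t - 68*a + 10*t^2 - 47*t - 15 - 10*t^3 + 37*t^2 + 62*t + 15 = -14*a^3 + 76*a^2 - 30*a - 10*t^3 + t^2*(17*a + 47) + t*(13*a^2 - 132*a + 15)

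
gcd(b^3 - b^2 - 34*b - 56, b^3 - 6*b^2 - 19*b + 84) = b^2 - 3*b - 28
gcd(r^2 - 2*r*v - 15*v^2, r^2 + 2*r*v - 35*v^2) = r - 5*v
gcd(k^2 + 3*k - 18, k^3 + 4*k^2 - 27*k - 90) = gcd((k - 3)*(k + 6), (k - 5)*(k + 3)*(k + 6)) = k + 6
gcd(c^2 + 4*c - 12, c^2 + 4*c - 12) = c^2 + 4*c - 12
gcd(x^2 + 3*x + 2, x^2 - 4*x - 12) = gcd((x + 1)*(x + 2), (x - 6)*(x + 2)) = x + 2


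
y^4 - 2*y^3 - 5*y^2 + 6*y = y*(y - 3)*(y - 1)*(y + 2)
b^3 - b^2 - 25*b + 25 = (b - 5)*(b - 1)*(b + 5)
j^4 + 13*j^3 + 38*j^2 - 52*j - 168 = (j - 2)*(j + 2)*(j + 6)*(j + 7)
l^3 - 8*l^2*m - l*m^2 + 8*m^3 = (l - 8*m)*(l - m)*(l + m)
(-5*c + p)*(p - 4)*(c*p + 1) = -5*c^2*p^2 + 20*c^2*p + c*p^3 - 4*c*p^2 - 5*c*p + 20*c + p^2 - 4*p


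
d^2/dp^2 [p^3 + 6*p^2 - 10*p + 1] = 6*p + 12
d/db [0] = 0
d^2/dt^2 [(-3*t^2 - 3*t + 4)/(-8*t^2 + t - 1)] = 4*(108*t^3 - 420*t^2 + 12*t + 17)/(512*t^6 - 192*t^5 + 216*t^4 - 49*t^3 + 27*t^2 - 3*t + 1)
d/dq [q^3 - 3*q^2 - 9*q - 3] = 3*q^2 - 6*q - 9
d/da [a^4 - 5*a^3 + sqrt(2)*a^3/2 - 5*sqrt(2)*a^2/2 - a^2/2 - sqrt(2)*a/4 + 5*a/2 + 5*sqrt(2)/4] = 4*a^3 - 15*a^2 + 3*sqrt(2)*a^2/2 - 5*sqrt(2)*a - a - sqrt(2)/4 + 5/2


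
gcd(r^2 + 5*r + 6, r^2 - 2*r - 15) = r + 3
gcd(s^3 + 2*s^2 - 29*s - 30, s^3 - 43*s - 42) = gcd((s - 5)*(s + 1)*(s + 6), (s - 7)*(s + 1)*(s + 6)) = s^2 + 7*s + 6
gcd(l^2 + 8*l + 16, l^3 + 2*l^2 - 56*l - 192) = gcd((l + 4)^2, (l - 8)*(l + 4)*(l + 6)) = l + 4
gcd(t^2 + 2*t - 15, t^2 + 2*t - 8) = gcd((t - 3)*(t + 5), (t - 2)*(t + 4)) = 1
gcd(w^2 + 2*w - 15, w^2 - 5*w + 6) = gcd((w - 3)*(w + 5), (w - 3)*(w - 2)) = w - 3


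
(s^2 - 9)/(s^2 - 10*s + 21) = (s + 3)/(s - 7)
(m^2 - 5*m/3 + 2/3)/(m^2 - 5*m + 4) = (m - 2/3)/(m - 4)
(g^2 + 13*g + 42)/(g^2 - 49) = (g + 6)/(g - 7)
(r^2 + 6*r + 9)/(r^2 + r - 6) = (r + 3)/(r - 2)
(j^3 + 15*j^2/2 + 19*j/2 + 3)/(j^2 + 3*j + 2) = (j^2 + 13*j/2 + 3)/(j + 2)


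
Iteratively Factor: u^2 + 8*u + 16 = (u + 4)*(u + 4)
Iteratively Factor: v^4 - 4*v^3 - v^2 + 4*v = (v - 4)*(v^3 - v) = (v - 4)*(v + 1)*(v^2 - v) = v*(v - 4)*(v + 1)*(v - 1)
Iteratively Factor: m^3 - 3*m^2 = (m)*(m^2 - 3*m) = m*(m - 3)*(m)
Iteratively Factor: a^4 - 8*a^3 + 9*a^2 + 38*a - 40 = (a + 2)*(a^3 - 10*a^2 + 29*a - 20) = (a - 4)*(a + 2)*(a^2 - 6*a + 5) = (a - 4)*(a - 1)*(a + 2)*(a - 5)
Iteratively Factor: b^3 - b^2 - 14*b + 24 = (b + 4)*(b^2 - 5*b + 6) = (b - 3)*(b + 4)*(b - 2)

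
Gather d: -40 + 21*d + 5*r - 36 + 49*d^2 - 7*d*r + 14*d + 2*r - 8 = 49*d^2 + d*(35 - 7*r) + 7*r - 84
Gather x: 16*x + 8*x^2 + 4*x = 8*x^2 + 20*x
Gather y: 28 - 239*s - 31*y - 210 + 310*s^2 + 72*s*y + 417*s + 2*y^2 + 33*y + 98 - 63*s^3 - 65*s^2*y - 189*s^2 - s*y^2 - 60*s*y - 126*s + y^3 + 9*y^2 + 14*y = -63*s^3 + 121*s^2 + 52*s + y^3 + y^2*(11 - s) + y*(-65*s^2 + 12*s + 16) - 84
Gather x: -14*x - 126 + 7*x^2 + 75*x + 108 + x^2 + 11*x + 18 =8*x^2 + 72*x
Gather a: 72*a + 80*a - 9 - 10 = 152*a - 19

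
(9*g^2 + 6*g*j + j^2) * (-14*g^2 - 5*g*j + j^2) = -126*g^4 - 129*g^3*j - 35*g^2*j^2 + g*j^3 + j^4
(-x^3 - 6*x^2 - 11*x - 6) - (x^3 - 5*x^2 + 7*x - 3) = -2*x^3 - x^2 - 18*x - 3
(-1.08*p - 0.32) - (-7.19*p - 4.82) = 6.11*p + 4.5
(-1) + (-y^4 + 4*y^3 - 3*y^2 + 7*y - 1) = -y^4 + 4*y^3 - 3*y^2 + 7*y - 2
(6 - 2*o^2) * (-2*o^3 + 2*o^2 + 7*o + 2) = 4*o^5 - 4*o^4 - 26*o^3 + 8*o^2 + 42*o + 12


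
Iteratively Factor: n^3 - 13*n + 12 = (n - 1)*(n^2 + n - 12) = (n - 1)*(n + 4)*(n - 3)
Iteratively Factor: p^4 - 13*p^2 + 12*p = (p)*(p^3 - 13*p + 12) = p*(p + 4)*(p^2 - 4*p + 3) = p*(p - 3)*(p + 4)*(p - 1)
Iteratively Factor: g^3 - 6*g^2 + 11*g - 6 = (g - 2)*(g^2 - 4*g + 3) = (g - 3)*(g - 2)*(g - 1)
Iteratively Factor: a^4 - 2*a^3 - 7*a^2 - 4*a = (a + 1)*(a^3 - 3*a^2 - 4*a) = (a + 1)^2*(a^2 - 4*a) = a*(a + 1)^2*(a - 4)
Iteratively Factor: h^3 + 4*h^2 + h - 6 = (h + 2)*(h^2 + 2*h - 3) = (h + 2)*(h + 3)*(h - 1)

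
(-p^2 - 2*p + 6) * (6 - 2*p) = 2*p^3 - 2*p^2 - 24*p + 36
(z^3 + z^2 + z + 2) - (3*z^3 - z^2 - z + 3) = -2*z^3 + 2*z^2 + 2*z - 1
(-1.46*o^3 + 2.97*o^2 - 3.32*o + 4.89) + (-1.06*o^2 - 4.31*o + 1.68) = -1.46*o^3 + 1.91*o^2 - 7.63*o + 6.57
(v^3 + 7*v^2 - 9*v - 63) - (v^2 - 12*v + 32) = v^3 + 6*v^2 + 3*v - 95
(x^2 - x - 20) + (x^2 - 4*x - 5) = 2*x^2 - 5*x - 25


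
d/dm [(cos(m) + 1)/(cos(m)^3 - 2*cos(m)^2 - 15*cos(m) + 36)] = (7*cos(m) + cos(2*m) + 18)*sin(m)/((cos(m) - 3)^3*(cos(m) + 4)^2)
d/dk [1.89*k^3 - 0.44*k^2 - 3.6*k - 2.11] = 5.67*k^2 - 0.88*k - 3.6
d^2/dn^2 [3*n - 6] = 0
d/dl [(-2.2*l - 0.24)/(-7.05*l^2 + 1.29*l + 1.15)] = (15.51*l^2 - 2.838*l - (2.2*l + 0.24)*(14.1*l - 1.29) - 2.53)/(-7.05*l^2 + 1.29*l + 1.15)^2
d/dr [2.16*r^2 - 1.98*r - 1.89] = 4.32*r - 1.98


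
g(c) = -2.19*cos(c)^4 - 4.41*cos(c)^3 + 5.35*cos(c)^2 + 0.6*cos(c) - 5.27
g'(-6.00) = 2.54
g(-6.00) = -5.53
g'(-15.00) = -7.36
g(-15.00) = -1.43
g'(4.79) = 1.34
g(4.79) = -5.19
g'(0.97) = -0.69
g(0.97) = -4.24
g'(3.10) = 0.61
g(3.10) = 1.69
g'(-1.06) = 1.44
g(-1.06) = -4.34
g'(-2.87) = -3.80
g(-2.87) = 1.17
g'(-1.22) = 2.22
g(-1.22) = -4.64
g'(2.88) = 3.67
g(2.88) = 1.21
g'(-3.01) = -1.90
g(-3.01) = 1.57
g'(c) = 8.76*sin(c)*cos(c)^3 + 13.23*sin(c)*cos(c)^2 - 10.7*sin(c)*cos(c) - 0.6*sin(c) = (8.76*cos(c)^3 + 13.23*cos(c)^2 - 10.7*cos(c) - 0.6)*sin(c)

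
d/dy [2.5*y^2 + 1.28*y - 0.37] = 5.0*y + 1.28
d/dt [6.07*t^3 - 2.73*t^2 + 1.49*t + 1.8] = 18.21*t^2 - 5.46*t + 1.49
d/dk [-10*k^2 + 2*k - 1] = 2 - 20*k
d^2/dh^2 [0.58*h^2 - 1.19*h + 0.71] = 1.16000000000000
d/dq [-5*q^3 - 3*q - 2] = -15*q^2 - 3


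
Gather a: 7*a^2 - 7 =7*a^2 - 7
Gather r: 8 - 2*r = 8 - 2*r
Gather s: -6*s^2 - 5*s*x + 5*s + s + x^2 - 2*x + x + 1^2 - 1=-6*s^2 + s*(6 - 5*x) + x^2 - x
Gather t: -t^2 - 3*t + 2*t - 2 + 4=-t^2 - t + 2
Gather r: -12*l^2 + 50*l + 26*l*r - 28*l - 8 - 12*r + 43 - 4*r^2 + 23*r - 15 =-12*l^2 + 22*l - 4*r^2 + r*(26*l + 11) + 20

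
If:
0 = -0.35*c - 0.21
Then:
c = -0.60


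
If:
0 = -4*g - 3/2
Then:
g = -3/8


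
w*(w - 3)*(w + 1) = w^3 - 2*w^2 - 3*w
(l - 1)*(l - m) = l^2 - l*m - l + m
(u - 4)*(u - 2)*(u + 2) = u^3 - 4*u^2 - 4*u + 16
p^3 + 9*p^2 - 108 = (p - 3)*(p + 6)^2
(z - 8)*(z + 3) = z^2 - 5*z - 24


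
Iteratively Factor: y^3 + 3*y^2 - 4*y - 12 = (y - 2)*(y^2 + 5*y + 6) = (y - 2)*(y + 3)*(y + 2)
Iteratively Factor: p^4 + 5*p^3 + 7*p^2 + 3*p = (p + 1)*(p^3 + 4*p^2 + 3*p) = p*(p + 1)*(p^2 + 4*p + 3) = p*(p + 1)*(p + 3)*(p + 1)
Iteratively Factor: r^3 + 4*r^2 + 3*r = (r + 3)*(r^2 + r) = r*(r + 3)*(r + 1)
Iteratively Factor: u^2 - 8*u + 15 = (u - 3)*(u - 5)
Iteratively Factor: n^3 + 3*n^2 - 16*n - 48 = (n - 4)*(n^2 + 7*n + 12) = (n - 4)*(n + 4)*(n + 3)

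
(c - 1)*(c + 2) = c^2 + c - 2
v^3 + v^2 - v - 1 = (v - 1)*(v + 1)^2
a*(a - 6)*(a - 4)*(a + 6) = a^4 - 4*a^3 - 36*a^2 + 144*a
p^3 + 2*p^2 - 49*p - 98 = (p - 7)*(p + 2)*(p + 7)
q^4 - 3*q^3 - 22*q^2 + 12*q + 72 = (q - 6)*(q - 2)*(q + 2)*(q + 3)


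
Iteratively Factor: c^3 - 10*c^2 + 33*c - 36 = (c - 3)*(c^2 - 7*c + 12) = (c - 3)^2*(c - 4)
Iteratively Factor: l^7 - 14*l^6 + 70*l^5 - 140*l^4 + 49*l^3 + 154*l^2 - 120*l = (l - 2)*(l^6 - 12*l^5 + 46*l^4 - 48*l^3 - 47*l^2 + 60*l) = (l - 2)*(l + 1)*(l^5 - 13*l^4 + 59*l^3 - 107*l^2 + 60*l) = (l - 2)*(l - 1)*(l + 1)*(l^4 - 12*l^3 + 47*l^2 - 60*l) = l*(l - 2)*(l - 1)*(l + 1)*(l^3 - 12*l^2 + 47*l - 60) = l*(l - 3)*(l - 2)*(l - 1)*(l + 1)*(l^2 - 9*l + 20) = l*(l - 4)*(l - 3)*(l - 2)*(l - 1)*(l + 1)*(l - 5)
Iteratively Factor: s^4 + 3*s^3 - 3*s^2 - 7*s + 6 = (s - 1)*(s^3 + 4*s^2 + s - 6) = (s - 1)*(s + 2)*(s^2 + 2*s - 3) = (s - 1)^2*(s + 2)*(s + 3)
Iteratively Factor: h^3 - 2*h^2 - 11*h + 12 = (h - 4)*(h^2 + 2*h - 3) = (h - 4)*(h + 3)*(h - 1)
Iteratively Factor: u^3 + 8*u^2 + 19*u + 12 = (u + 3)*(u^2 + 5*u + 4) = (u + 1)*(u + 3)*(u + 4)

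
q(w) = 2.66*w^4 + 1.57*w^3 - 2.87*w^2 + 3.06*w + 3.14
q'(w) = 10.64*w^3 + 4.71*w^2 - 5.74*w + 3.06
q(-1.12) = -1.91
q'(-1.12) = 0.45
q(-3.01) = 143.46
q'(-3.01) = -227.15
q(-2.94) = 128.17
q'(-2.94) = -209.74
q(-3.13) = 172.61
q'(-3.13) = -259.10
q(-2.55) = 63.11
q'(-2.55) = -128.10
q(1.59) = 24.06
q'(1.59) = 48.61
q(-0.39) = 1.48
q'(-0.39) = 5.38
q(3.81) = 620.48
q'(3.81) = 638.02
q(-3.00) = 141.20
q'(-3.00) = -224.61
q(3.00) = 244.34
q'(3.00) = 315.51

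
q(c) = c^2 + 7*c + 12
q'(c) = 2*c + 7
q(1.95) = 29.45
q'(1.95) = 10.90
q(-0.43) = 9.17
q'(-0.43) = 6.14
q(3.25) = 45.31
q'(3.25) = 13.50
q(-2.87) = 0.15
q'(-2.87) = 1.26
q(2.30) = 33.39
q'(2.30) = 11.60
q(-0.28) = 10.12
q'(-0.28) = 6.44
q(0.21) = 13.51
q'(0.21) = 7.42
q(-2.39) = 0.98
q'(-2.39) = 2.22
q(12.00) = 240.00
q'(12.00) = 31.00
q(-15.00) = 132.00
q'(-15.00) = -23.00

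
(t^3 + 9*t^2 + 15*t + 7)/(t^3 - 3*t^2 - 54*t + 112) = (t^2 + 2*t + 1)/(t^2 - 10*t + 16)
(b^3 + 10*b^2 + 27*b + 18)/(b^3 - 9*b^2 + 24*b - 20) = (b^3 + 10*b^2 + 27*b + 18)/(b^3 - 9*b^2 + 24*b - 20)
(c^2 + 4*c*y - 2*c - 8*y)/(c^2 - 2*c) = (c + 4*y)/c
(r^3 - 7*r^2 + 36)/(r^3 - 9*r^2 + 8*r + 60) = (r - 3)/(r - 5)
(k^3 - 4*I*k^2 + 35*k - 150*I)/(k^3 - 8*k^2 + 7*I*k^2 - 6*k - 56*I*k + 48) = (k^2 - 10*I*k - 25)/(k^2 + k*(-8 + I) - 8*I)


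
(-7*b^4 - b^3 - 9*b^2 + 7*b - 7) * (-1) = 7*b^4 + b^3 + 9*b^2 - 7*b + 7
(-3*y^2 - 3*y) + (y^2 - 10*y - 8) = -2*y^2 - 13*y - 8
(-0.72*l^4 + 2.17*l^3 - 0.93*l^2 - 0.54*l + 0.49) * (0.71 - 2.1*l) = 1.512*l^5 - 5.0682*l^4 + 3.4937*l^3 + 0.4737*l^2 - 1.4124*l + 0.3479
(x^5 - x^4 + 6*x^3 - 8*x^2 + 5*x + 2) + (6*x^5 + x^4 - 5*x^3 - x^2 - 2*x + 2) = 7*x^5 + x^3 - 9*x^2 + 3*x + 4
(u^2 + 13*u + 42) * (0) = 0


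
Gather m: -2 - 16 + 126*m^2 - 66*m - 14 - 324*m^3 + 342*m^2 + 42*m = -324*m^3 + 468*m^2 - 24*m - 32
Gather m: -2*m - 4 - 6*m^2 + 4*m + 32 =-6*m^2 + 2*m + 28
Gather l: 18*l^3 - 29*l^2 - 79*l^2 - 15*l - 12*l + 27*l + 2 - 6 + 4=18*l^3 - 108*l^2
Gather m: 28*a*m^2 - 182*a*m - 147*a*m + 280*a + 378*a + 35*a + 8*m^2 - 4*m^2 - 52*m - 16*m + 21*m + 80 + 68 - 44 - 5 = 693*a + m^2*(28*a + 4) + m*(-329*a - 47) + 99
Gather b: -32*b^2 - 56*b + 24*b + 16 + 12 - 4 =-32*b^2 - 32*b + 24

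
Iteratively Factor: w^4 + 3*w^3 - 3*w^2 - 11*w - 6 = (w + 3)*(w^3 - 3*w - 2) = (w + 1)*(w + 3)*(w^2 - w - 2) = (w + 1)^2*(w + 3)*(w - 2)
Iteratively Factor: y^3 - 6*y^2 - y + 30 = (y - 5)*(y^2 - y - 6) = (y - 5)*(y + 2)*(y - 3)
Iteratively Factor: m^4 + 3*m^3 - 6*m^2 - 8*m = (m + 1)*(m^3 + 2*m^2 - 8*m) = m*(m + 1)*(m^2 + 2*m - 8) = m*(m + 1)*(m + 4)*(m - 2)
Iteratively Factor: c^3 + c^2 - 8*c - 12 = (c + 2)*(c^2 - c - 6) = (c + 2)^2*(c - 3)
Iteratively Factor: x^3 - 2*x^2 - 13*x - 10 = (x + 1)*(x^2 - 3*x - 10) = (x + 1)*(x + 2)*(x - 5)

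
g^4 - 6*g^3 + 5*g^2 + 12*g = g*(g - 4)*(g - 3)*(g + 1)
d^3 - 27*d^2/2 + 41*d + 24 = (d - 8)*(d - 6)*(d + 1/2)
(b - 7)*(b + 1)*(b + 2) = b^3 - 4*b^2 - 19*b - 14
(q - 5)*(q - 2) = q^2 - 7*q + 10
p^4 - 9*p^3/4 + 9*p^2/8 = p^2*(p - 3/2)*(p - 3/4)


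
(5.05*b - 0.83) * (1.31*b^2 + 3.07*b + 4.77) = 6.6155*b^3 + 14.4162*b^2 + 21.5404*b - 3.9591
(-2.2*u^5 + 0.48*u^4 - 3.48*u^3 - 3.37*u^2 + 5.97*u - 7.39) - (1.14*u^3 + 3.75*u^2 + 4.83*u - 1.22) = -2.2*u^5 + 0.48*u^4 - 4.62*u^3 - 7.12*u^2 + 1.14*u - 6.17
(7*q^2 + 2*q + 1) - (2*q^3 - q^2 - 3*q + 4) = -2*q^3 + 8*q^2 + 5*q - 3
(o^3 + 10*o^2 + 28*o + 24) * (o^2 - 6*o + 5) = o^5 + 4*o^4 - 27*o^3 - 94*o^2 - 4*o + 120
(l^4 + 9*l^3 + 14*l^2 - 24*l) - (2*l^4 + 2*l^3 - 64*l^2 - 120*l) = -l^4 + 7*l^3 + 78*l^2 + 96*l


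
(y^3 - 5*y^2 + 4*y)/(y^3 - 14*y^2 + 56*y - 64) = y*(y - 1)/(y^2 - 10*y + 16)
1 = 1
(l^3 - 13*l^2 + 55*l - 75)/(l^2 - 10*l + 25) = l - 3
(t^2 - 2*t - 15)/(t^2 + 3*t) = (t - 5)/t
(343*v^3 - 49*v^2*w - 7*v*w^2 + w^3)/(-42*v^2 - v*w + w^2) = (-49*v^2 + w^2)/(6*v + w)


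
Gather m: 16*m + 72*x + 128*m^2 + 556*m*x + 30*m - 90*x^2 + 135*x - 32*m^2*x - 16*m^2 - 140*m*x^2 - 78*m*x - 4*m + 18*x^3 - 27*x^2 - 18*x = m^2*(112 - 32*x) + m*(-140*x^2 + 478*x + 42) + 18*x^3 - 117*x^2 + 189*x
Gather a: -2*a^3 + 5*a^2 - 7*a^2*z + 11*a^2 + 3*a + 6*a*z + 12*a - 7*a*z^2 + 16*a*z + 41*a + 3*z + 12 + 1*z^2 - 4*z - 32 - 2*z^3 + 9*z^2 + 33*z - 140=-2*a^3 + a^2*(16 - 7*z) + a*(-7*z^2 + 22*z + 56) - 2*z^3 + 10*z^2 + 32*z - 160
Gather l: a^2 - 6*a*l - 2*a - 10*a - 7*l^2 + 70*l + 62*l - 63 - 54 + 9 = a^2 - 12*a - 7*l^2 + l*(132 - 6*a) - 108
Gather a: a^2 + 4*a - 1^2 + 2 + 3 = a^2 + 4*a + 4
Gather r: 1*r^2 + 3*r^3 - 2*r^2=3*r^3 - r^2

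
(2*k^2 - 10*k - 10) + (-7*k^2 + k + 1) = -5*k^2 - 9*k - 9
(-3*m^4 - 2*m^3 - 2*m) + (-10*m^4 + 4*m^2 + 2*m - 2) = -13*m^4 - 2*m^3 + 4*m^2 - 2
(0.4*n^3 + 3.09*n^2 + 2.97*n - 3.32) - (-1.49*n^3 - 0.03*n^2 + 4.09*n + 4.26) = 1.89*n^3 + 3.12*n^2 - 1.12*n - 7.58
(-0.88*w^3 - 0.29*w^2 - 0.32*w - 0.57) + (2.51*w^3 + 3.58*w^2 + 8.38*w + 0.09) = 1.63*w^3 + 3.29*w^2 + 8.06*w - 0.48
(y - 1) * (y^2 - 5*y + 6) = y^3 - 6*y^2 + 11*y - 6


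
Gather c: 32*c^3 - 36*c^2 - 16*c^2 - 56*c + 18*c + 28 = 32*c^3 - 52*c^2 - 38*c + 28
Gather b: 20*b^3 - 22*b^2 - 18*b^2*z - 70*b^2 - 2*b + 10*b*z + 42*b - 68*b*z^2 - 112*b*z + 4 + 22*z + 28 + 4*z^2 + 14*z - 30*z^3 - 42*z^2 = 20*b^3 + b^2*(-18*z - 92) + b*(-68*z^2 - 102*z + 40) - 30*z^3 - 38*z^2 + 36*z + 32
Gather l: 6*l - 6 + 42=6*l + 36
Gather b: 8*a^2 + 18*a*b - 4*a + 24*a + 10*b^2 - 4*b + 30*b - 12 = 8*a^2 + 20*a + 10*b^2 + b*(18*a + 26) - 12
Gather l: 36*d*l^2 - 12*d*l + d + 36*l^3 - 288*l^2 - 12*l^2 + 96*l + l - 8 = d + 36*l^3 + l^2*(36*d - 300) + l*(97 - 12*d) - 8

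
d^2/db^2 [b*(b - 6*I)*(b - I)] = 6*b - 14*I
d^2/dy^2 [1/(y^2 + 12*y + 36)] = 6/(y^4 + 24*y^3 + 216*y^2 + 864*y + 1296)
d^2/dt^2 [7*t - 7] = 0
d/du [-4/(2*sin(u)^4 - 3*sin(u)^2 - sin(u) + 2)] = -4*(2*sin(3*u) + 1)*cos(u)/(2*sin(u)^4 - 3*sin(u)^2 - sin(u) + 2)^2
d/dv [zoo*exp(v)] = zoo*exp(v)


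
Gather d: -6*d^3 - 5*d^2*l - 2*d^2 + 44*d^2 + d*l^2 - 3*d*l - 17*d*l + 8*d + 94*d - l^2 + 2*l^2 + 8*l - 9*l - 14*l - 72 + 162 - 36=-6*d^3 + d^2*(42 - 5*l) + d*(l^2 - 20*l + 102) + l^2 - 15*l + 54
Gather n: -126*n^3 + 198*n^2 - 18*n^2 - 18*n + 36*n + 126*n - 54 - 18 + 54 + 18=-126*n^3 + 180*n^2 + 144*n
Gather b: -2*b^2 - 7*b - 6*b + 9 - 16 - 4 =-2*b^2 - 13*b - 11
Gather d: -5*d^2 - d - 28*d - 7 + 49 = -5*d^2 - 29*d + 42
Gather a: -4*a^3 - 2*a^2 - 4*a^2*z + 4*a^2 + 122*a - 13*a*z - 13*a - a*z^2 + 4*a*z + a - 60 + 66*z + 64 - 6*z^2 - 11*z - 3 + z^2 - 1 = -4*a^3 + a^2*(2 - 4*z) + a*(-z^2 - 9*z + 110) - 5*z^2 + 55*z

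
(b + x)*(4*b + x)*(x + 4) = 4*b^2*x + 16*b^2 + 5*b*x^2 + 20*b*x + x^3 + 4*x^2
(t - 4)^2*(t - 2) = t^3 - 10*t^2 + 32*t - 32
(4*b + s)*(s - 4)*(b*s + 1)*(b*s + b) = 4*b^3*s^3 - 12*b^3*s^2 - 16*b^3*s + b^2*s^4 - 3*b^2*s^3 - 12*b^2*s - 16*b^2 + b*s^3 - 3*b*s^2 - 4*b*s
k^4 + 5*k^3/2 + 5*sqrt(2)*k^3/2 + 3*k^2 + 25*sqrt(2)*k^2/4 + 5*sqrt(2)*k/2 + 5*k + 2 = (k + 1/2)*(k + 2)*(k + sqrt(2)/2)*(k + 2*sqrt(2))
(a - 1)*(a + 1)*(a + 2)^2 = a^4 + 4*a^3 + 3*a^2 - 4*a - 4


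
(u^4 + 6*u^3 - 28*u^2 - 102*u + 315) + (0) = u^4 + 6*u^3 - 28*u^2 - 102*u + 315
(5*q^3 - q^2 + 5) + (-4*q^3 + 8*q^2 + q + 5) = q^3 + 7*q^2 + q + 10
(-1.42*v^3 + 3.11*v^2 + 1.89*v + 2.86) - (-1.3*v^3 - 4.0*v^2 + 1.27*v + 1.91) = -0.12*v^3 + 7.11*v^2 + 0.62*v + 0.95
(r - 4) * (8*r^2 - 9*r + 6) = 8*r^3 - 41*r^2 + 42*r - 24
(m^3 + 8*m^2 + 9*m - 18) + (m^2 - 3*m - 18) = m^3 + 9*m^2 + 6*m - 36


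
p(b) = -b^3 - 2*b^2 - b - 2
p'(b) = -3*b^2 - 4*b - 1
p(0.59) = -3.49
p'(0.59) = -4.40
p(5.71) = -259.09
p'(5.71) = -121.65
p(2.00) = -20.00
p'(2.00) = -21.00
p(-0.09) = -1.93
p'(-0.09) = -0.66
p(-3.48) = 19.40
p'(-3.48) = -23.41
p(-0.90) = -1.99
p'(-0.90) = 0.17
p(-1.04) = -2.00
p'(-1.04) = -0.08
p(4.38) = -128.78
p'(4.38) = -76.07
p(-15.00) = 2938.00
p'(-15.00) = -616.00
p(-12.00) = 1450.00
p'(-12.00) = -385.00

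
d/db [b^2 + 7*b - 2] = 2*b + 7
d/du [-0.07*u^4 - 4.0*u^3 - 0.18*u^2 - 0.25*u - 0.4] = -0.28*u^3 - 12.0*u^2 - 0.36*u - 0.25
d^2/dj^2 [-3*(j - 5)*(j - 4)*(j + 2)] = 42 - 18*j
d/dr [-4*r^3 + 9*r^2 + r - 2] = -12*r^2 + 18*r + 1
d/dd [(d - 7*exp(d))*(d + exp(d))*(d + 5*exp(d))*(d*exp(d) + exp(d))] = (d^4 - 2*d^3*exp(d) + 5*d^3 - 111*d^2*exp(2*d) - 5*d^2*exp(d) + 3*d^2 - 140*d*exp(3*d) - 185*d*exp(2*d) - 2*d*exp(d) - 175*exp(3*d) - 37*exp(2*d))*exp(d)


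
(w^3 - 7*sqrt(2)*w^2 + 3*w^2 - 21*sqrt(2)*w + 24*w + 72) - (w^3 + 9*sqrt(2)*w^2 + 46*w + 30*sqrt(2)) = -16*sqrt(2)*w^2 + 3*w^2 - 21*sqrt(2)*w - 22*w - 30*sqrt(2) + 72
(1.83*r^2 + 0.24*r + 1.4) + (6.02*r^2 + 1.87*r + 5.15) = 7.85*r^2 + 2.11*r + 6.55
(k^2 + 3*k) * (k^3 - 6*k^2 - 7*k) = k^5 - 3*k^4 - 25*k^3 - 21*k^2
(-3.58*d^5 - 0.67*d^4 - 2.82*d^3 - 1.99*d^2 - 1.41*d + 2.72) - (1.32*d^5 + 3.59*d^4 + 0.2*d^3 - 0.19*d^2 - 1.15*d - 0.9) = -4.9*d^5 - 4.26*d^4 - 3.02*d^3 - 1.8*d^2 - 0.26*d + 3.62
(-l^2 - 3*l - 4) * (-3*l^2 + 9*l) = 3*l^4 - 15*l^2 - 36*l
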